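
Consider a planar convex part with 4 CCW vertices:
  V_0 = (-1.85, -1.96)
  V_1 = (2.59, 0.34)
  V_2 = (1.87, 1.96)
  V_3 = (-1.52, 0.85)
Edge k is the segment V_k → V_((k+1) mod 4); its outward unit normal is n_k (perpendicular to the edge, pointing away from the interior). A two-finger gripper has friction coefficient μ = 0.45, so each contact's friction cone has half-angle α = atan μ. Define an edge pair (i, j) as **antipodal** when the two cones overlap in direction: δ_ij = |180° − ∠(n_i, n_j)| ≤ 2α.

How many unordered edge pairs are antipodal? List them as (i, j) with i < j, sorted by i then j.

count = 2; pairs: (0,2), (1,3)

α = atan 0.45 = 24.23°;  2α = 48.46°
n_0 = (+0.4600, -0.8879)
n_1 = (+0.9138, +0.4061)
n_2 = (-0.3112, +0.9504)
n_3 = (-0.9932, +0.1166)
  (0,1): δ = 93.42°  ·
  (0,2): δ = 9.25°  ✓
  (0,3): δ = 55.92°  ·
  (1,2): δ = 95.83°  ·
  (1,3): δ = 30.66°  ✓
  (2,3): δ = 114.83°  ·
antipodal pairs: 2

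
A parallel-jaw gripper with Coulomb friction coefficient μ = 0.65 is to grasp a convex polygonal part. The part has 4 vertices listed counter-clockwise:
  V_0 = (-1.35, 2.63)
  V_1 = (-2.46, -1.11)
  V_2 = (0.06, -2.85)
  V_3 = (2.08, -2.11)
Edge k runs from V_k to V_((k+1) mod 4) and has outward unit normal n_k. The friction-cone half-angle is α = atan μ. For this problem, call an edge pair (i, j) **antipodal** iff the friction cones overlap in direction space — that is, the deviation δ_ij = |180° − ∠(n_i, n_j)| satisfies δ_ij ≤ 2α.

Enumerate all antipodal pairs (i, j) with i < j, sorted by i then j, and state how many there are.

α = atan 0.65 = 33.02°;  2α = 66.05°
n_0 = (-0.9587, +0.2845)
n_1 = (-0.5682, -0.8229)
n_2 = (+0.3440, -0.9390)
n_3 = (+0.8101, +0.5862)
  (0,1): δ = 108.09°  ·
  (0,2): δ = 53.35°  ✓
  (0,3): δ = 52.42°  ✓
  (1,2): δ = 125.26°  ·
  (1,3): δ = 19.49°  ✓
  (2,3): δ = 74.23°  ·
antipodal pairs: 3

count = 3; pairs: (0,2), (0,3), (1,3)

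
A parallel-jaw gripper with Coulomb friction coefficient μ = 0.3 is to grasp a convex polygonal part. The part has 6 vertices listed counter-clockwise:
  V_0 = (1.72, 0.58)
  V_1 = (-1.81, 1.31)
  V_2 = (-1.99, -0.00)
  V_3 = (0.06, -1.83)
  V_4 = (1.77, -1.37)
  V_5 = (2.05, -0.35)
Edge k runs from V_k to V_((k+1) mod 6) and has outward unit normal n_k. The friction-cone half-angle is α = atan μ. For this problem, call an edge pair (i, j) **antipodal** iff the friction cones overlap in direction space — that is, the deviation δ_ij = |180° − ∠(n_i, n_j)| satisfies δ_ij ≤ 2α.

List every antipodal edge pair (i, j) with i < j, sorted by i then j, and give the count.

α = atan 0.3 = 16.70°;  2α = 33.40°
n_0 = (+0.2025, +0.9793)
n_1 = (-0.9907, +0.1361)
n_2 = (-0.6659, -0.7460)
n_3 = (+0.2598, -0.9657)
n_4 = (+0.9643, -0.2647)
n_5 = (+0.9424, +0.3344)
  (0,1): δ = 86.14°  ·
  (0,2): δ = 30.07°  ✓
  (0,3): δ = 26.74°  ✓
  (0,4): δ = 86.33°  ·
  (0,5): δ = 121.22°  ·
  (1,2): δ = 123.93°  ·
  (1,3): δ = 67.12°  ·
  (1,4): δ = 7.53°  ✓
  (1,5): δ = 27.36°  ✓
  (2,3): δ = 123.19°  ·
  (2,4): δ = 63.60°  ·
  (2,5): δ = 28.71°  ✓
  (3,4): δ = 120.41°  ·
  (3,5): δ = 85.52°  ·
  (4,5): δ = 145.11°  ·
antipodal pairs: 5

count = 5; pairs: (0,2), (0,3), (1,4), (1,5), (2,5)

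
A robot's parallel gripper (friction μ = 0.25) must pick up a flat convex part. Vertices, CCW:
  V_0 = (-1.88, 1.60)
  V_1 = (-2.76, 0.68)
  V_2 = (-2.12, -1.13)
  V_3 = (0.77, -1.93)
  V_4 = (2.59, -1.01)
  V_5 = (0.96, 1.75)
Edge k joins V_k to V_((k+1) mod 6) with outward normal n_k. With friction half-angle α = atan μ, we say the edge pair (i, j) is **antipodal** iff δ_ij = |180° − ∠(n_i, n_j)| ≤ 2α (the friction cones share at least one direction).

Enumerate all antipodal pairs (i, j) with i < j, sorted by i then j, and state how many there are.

count = 4; pairs: (0,3), (1,4), (2,5), (3,5)

α = atan 0.25 = 14.04°;  2α = 28.07°
n_0 = (-0.7226, +0.6912)
n_1 = (-0.9428, -0.3334)
n_2 = (-0.2668, -0.9638)
n_3 = (+0.4511, -0.8925)
n_4 = (+0.8611, +0.5085)
n_5 = (-0.0527, +0.9986)
  (0,1): δ = 116.80°  ·
  (0,2): δ = 61.75°  ·
  (0,3): δ = 19.46°  ✓
  (0,4): δ = 74.29°  ·
  (0,5): δ = 136.75°  ·
  (1,2): δ = 124.95°  ·
  (1,3): δ = 82.66°  ·
  (1,4): δ = 11.09°  ✓
  (1,5): δ = 73.55°  ·
  (2,3): δ = 137.71°  ·
  (2,4): δ = 43.96°  ·
  (2,5): δ = 18.50°  ✓
  (3,4): δ = 86.25°  ·
  (3,5): δ = 23.79°  ✓
  (4,5): δ = 117.54°  ·
antipodal pairs: 4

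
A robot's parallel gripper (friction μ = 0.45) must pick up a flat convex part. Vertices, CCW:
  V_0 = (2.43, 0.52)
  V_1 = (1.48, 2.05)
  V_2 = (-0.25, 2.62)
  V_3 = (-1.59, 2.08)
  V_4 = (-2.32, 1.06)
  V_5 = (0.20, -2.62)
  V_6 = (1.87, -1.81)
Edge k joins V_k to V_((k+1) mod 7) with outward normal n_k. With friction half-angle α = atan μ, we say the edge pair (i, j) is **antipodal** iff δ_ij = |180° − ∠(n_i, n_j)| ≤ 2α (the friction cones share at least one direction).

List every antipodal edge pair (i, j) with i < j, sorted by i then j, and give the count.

α = atan 0.45 = 24.23°;  2α = 48.46°
n_0 = (+0.8496, +0.5275)
n_1 = (+0.3129, +0.9498)
n_2 = (-0.3738, +0.9275)
n_3 = (-0.8132, +0.5820)
n_4 = (-0.8251, -0.5650)
n_5 = (+0.4364, -0.8998)
n_6 = (+0.9723, -0.2337)
  (0,1): δ = 140.07°  ·
  (0,2): δ = 99.89°  ·
  (0,3): δ = 67.43°  ·
  (0,4): δ = 2.57°  ✓
  (0,5): δ = 84.04°  ·
  (0,6): δ = 134.65°  ·
  (1,2): δ = 139.82°  ·
  (1,3): δ = 107.35°  ·
  (1,4): δ = 37.36°  ✓
  (1,5): δ = 44.11°  ✓
  (1,6): δ = 94.72°  ·
  (2,3): δ = 147.54°  ·
  (2,4): δ = 77.55°  ·
  (2,5): δ = 3.93°  ✓
  (2,6): δ = 54.54°  ·
  (3,4): δ = 110.01°  ·
  (3,5): δ = 28.53°  ✓
  (3,6): δ = 22.08°  ✓
  (4,5): δ = 98.53°  ·
  (4,6): δ = 47.92°  ✓
  (5,6): δ = 129.39°  ·
antipodal pairs: 7

count = 7; pairs: (0,4), (1,4), (1,5), (2,5), (3,5), (3,6), (4,6)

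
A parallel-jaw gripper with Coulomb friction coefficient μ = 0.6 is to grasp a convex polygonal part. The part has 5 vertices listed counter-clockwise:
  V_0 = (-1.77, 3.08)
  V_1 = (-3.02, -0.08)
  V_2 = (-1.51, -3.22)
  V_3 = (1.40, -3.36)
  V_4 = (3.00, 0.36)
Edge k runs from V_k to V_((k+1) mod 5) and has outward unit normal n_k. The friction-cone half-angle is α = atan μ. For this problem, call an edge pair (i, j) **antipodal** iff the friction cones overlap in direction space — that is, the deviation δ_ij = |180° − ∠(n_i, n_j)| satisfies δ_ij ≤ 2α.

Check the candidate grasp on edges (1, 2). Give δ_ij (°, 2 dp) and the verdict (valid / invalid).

α = atan 0.6 = 30.96°;  2α = 61.93°
edge 1: e_1 = (+1.51, -3.14);  n_1 = (-0.9012, -0.4334)
edge 2: e_2 = (+2.91, -0.14);  n_2 = (-0.0481, -0.9988)
∠(n_1, n_2) = 61.56°
δ = |180° − 61.56°| = 118.44°
118.44° > 2α = 61.93°  →  invalid

δ = 118.44°, invalid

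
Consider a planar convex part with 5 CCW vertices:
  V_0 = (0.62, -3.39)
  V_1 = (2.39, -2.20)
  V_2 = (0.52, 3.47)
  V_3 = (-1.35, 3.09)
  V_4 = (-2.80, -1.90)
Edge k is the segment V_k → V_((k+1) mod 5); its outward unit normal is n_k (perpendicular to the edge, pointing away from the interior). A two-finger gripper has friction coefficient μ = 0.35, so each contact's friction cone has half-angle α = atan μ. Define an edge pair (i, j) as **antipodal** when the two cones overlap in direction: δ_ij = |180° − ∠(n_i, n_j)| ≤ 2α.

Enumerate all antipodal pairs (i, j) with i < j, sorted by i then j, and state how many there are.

α = atan 0.35 = 19.29°;  2α = 38.58°
n_0 = (+0.5579, -0.8299)
n_1 = (+0.9497, +0.3132)
n_2 = (-0.1991, +0.9800)
n_3 = (-0.9603, +0.2790)
n_4 = (-0.3994, -0.9168)
  (0,1): δ = 105.66°  ·
  (0,2): δ = 22.43°  ✓
  (0,3): δ = 39.88°  ·
  (0,4): δ = 122.54°  ·
  (1,2): δ = 96.77°  ·
  (1,3): δ = 34.46°  ✓
  (1,4): δ = 48.21°  ·
  (2,3): δ = 117.69°  ·
  (2,4): δ = 35.03°  ✓
  (3,4): δ = 97.34°  ·
antipodal pairs: 3

count = 3; pairs: (0,2), (1,3), (2,4)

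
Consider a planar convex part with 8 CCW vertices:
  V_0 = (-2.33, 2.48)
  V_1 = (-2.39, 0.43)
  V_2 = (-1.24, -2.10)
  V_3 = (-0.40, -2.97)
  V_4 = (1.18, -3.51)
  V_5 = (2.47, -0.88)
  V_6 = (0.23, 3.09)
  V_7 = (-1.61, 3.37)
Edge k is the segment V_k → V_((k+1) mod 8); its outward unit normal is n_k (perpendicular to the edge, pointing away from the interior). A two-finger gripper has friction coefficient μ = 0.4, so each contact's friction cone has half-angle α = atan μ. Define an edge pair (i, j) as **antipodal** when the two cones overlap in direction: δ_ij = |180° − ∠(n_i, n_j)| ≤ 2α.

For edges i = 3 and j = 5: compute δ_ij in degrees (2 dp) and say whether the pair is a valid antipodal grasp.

α = atan 0.4 = 21.80°;  2α = 43.60°
edge 3: e_3 = (+1.58, -0.54);  n_3 = (-0.3234, -0.9463)
edge 5: e_5 = (-2.24, +3.97);  n_5 = (+0.8709, +0.4914)
∠(n_3, n_5) = 138.30°
δ = |180° − 138.30°| = 41.70°
41.70° ≤ 2α = 43.60°  →  valid

δ = 41.70°, valid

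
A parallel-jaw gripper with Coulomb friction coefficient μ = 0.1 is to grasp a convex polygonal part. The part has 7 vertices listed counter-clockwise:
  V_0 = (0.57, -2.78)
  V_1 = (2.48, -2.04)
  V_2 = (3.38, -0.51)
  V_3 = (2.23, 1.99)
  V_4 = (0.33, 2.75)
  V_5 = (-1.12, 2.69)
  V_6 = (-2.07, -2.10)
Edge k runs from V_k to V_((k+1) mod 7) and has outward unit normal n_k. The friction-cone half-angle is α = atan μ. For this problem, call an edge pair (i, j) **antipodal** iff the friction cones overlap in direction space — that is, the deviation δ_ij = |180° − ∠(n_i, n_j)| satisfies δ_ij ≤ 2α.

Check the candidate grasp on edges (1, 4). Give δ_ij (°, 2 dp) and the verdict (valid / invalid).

δ = 57.16°, invalid

α = atan 0.1 = 5.71°;  2α = 11.42°
edge 1: e_1 = (+0.90, +1.53);  n_1 = (+0.8619, -0.5070)
edge 4: e_4 = (-1.45, -0.06);  n_4 = (-0.0413, +0.9991)
∠(n_1, n_4) = 122.84°
δ = |180° − 122.84°| = 57.16°
57.16° > 2α = 11.42°  →  invalid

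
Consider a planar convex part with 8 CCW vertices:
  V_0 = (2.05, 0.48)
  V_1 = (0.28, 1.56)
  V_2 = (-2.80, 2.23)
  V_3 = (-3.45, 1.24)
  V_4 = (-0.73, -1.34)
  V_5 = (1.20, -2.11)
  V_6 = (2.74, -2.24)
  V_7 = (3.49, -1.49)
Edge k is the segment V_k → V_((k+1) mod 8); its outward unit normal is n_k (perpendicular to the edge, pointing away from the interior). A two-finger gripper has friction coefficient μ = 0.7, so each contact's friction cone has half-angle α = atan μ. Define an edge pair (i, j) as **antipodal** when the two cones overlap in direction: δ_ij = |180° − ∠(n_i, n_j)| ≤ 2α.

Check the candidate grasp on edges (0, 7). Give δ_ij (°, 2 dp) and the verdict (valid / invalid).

α = atan 0.7 = 34.99°;  2α = 69.98°
edge 0: e_0 = (-1.77, +1.08);  n_0 = (+0.5209, +0.8536)
edge 7: e_7 = (-1.44, +1.97);  n_7 = (+0.8073, +0.5901)
∠(n_0, n_7) = 22.44°
δ = |180° − 22.44°| = 157.56°
157.56° > 2α = 69.98°  →  invalid

δ = 157.56°, invalid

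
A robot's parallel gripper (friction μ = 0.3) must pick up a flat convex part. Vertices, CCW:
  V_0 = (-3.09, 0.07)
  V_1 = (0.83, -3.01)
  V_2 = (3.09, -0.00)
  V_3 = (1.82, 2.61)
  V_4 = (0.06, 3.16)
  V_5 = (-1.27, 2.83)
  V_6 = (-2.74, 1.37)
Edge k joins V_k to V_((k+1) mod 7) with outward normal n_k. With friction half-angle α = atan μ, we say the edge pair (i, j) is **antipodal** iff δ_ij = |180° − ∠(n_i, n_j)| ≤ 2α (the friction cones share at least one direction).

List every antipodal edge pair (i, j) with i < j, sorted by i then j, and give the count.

α = atan 0.3 = 16.70°;  2α = 33.40°
n_0 = (-0.6178, -0.7863)
n_1 = (+0.7997, -0.6004)
n_2 = (+0.8992, +0.4375)
n_3 = (+0.2983, +0.9545)
n_4 = (-0.2408, +0.9706)
n_5 = (-0.7047, +0.7095)
n_6 = (-0.9656, +0.2600)
  (0,1): δ = 88.74°  ·
  (0,2): δ = 25.90°  ✓
  (0,3): δ = 20.80°  ✓
  (0,4): δ = 52.09°  ·
  (0,5): δ = 82.96°  ·
  (0,6): δ = 113.09°  ·
  (1,2): δ = 117.15°  ·
  (1,3): δ = 70.45°  ·
  (1,4): δ = 39.16°  ·
  (1,5): δ = 8.30°  ✓
  (1,6): δ = 21.83°  ✓
  (2,3): δ = 133.30°  ·
  (2,4): δ = 102.01°  ·
  (2,5): δ = 71.14°  ·
  (2,6): δ = 41.02°  ·
  (3,4): δ = 148.71°  ·
  (3,5): δ = 117.84°  ·
  (3,6): δ = 87.71°  ·
  (4,5): δ = 149.13°  ·
  (4,6): δ = 119.00°  ·
  (5,6): δ = 149.87°  ·
antipodal pairs: 4

count = 4; pairs: (0,2), (0,3), (1,5), (1,6)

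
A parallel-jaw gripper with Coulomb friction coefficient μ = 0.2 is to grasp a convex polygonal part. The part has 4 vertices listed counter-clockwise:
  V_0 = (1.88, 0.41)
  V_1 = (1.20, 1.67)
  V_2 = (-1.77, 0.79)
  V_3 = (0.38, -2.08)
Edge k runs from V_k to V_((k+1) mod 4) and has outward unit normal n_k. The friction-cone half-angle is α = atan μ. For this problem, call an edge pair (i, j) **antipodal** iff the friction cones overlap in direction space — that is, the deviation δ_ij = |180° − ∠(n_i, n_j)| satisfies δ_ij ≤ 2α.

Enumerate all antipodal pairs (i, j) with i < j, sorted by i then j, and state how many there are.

α = atan 0.2 = 11.31°;  2α = 22.62°
n_0 = (+0.8800, +0.4749)
n_1 = (-0.2841, +0.9588)
n_2 = (-0.8003, -0.5996)
n_3 = (+0.8566, -0.5160)
  (0,1): δ = 101.85°  ·
  (0,2): δ = 8.48°  ✓
  (0,3): δ = 120.58°  ·
  (1,2): δ = 69.67°  ·
  (1,3): δ = 42.43°  ·
  (2,3): δ = 67.90°  ·
antipodal pairs: 1

count = 1; pairs: (0,2)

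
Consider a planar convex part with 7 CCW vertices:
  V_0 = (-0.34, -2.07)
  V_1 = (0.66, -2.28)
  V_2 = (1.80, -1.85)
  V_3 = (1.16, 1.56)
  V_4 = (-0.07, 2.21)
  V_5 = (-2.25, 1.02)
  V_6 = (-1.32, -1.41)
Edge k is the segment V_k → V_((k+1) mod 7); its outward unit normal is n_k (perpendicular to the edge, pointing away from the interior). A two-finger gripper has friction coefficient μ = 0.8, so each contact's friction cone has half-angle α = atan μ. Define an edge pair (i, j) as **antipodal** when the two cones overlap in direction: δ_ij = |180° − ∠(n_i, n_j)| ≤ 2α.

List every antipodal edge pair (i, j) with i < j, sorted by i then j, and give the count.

count = 11; pairs: (0,2), (0,3), (0,4), (1,3), (1,4), (2,4), (2,5), (2,6), (3,5), (3,6), (4,6)

α = atan 0.8 = 38.66°;  2α = 77.32°
n_0 = (-0.2055, -0.9787)
n_1 = (+0.3529, -0.9357)
n_2 = (+0.9828, +0.1845)
n_3 = (+0.4672, +0.8841)
n_4 = (-0.4791, +0.8777)
n_5 = (-0.9339, -0.3574)
n_6 = (-0.5586, -0.8294)
  (0,1): δ = 147.47°  ·
  (0,2): δ = 67.51°  ✓
  (0,3): δ = 15.99°  ✓
  (0,4): δ = 40.49°  ✓
  (0,5): δ = 122.80°  ·
  (0,6): δ = 157.90°  ·
  (1,2): δ = 100.04°  ·
  (1,3): δ = 48.52°  ✓
  (1,4): δ = 7.96°  ✓
  (1,5): δ = 90.28°  ·
  (1,6): δ = 125.37°  ·
  (2,3): δ = 128.48°  ·
  (2,4): δ = 72.00°  ✓
  (2,5): δ = 10.31°  ✓
  (2,6): δ = 45.41°  ✓
  (3,4): δ = 123.52°  ·
  (3,5): δ = 41.20°  ✓
  (3,6): δ = 6.10°  ✓
  (4,5): δ = 97.69°  ·
  (4,6): δ = 62.59°  ✓
  (5,6): δ = 144.90°  ·
antipodal pairs: 11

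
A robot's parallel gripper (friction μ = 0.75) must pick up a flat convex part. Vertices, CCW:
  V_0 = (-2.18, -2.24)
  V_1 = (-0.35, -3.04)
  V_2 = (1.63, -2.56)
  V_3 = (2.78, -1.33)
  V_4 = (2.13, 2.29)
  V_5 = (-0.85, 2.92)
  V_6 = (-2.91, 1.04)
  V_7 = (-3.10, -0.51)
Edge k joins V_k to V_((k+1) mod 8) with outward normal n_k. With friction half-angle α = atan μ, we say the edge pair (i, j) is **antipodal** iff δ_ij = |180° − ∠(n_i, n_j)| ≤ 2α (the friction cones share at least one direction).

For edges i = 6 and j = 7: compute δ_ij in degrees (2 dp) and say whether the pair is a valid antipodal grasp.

α = atan 0.75 = 36.87°;  2α = 73.74°
edge 6: e_6 = (-0.19, -1.55);  n_6 = (-0.9926, +0.1217)
edge 7: e_7 = (+0.92, -1.73);  n_7 = (-0.8829, -0.4695)
∠(n_6, n_7) = 34.99°
δ = |180° − 34.99°| = 145.01°
145.01° > 2α = 73.74°  →  invalid

δ = 145.01°, invalid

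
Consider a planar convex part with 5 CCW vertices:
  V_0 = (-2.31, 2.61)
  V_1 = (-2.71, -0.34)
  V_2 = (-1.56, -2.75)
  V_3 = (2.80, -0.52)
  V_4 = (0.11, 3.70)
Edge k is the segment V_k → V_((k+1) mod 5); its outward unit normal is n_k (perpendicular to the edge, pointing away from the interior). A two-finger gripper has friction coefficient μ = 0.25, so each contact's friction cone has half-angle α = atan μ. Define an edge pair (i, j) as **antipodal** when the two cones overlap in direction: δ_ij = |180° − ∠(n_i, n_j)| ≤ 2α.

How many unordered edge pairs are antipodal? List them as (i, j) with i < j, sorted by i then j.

count = 2; pairs: (1,3), (2,4)

α = atan 0.25 = 14.04°;  2α = 28.07°
n_0 = (-0.9909, +0.1344)
n_1 = (-0.9025, -0.4307)
n_2 = (+0.4554, -0.8903)
n_3 = (+0.8432, +0.5375)
n_4 = (-0.4107, +0.9118)
  (0,1): δ = 146.77°  ·
  (0,2): δ = 55.19°  ·
  (0,3): δ = 40.24°  ·
  (0,4): δ = 121.97°  ·
  (1,2): δ = 88.42°  ·
  (1,3): δ = 7.01°  ✓
  (1,4): δ = 88.74°  ·
  (2,3): δ = 84.57°  ·
  (2,4): δ = 2.84°  ✓
  (3,4): δ = 98.27°  ·
antipodal pairs: 2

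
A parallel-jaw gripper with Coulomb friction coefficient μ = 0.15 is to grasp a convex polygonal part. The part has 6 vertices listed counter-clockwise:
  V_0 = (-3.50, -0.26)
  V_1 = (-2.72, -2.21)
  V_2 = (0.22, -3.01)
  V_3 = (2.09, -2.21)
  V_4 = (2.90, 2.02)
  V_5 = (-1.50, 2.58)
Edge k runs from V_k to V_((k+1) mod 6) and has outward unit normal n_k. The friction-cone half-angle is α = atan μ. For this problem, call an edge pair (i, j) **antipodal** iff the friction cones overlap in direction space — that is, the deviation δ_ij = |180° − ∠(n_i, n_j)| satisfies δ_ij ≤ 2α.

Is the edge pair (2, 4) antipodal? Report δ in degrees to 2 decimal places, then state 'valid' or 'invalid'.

α = atan 0.15 = 8.53°;  2α = 17.06°
edge 2: e_2 = (+1.87, +0.80);  n_2 = (+0.3933, -0.9194)
edge 4: e_4 = (-4.40, +0.56);  n_4 = (+0.1263, +0.9920)
∠(n_2, n_4) = 149.59°
δ = |180° − 149.59°| = 30.41°
30.41° > 2α = 17.06°  →  invalid

δ = 30.41°, invalid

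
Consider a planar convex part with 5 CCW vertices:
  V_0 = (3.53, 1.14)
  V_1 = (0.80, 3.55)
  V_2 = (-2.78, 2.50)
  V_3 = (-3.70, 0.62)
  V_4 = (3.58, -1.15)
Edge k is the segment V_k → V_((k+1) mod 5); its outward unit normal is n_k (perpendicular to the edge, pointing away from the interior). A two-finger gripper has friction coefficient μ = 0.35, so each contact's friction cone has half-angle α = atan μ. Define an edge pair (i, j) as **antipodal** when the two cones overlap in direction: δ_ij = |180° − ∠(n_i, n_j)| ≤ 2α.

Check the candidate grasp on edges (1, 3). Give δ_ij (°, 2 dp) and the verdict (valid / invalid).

α = atan 0.35 = 19.29°;  2α = 38.58°
edge 1: e_1 = (-3.58, -1.05);  n_1 = (-0.2814, +0.9596)
edge 3: e_3 = (+7.28, -1.77);  n_3 = (-0.2362, -0.9717)
∠(n_1, n_3) = 149.99°
δ = |180° − 149.99°| = 30.01°
30.01° ≤ 2α = 38.58°  →  valid

δ = 30.01°, valid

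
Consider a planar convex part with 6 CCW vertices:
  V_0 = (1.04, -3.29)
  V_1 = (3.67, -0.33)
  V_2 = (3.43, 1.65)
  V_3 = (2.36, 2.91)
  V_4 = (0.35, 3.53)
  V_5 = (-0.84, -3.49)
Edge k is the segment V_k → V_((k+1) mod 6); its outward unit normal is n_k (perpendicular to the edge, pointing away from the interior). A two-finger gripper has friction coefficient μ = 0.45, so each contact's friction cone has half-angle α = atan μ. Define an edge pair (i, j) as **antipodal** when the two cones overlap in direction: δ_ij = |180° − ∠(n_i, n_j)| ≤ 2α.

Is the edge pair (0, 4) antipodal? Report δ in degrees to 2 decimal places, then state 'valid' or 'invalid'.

δ = 32.00°, valid

α = atan 0.45 = 24.23°;  2α = 48.46°
edge 0: e_0 = (+2.63, +2.96);  n_0 = (+0.7475, -0.6642)
edge 4: e_4 = (-1.19, -7.02);  n_4 = (-0.9859, +0.1671)
∠(n_0, n_4) = 148.00°
δ = |180° − 148.00°| = 32.00°
32.00° ≤ 2α = 48.46°  →  valid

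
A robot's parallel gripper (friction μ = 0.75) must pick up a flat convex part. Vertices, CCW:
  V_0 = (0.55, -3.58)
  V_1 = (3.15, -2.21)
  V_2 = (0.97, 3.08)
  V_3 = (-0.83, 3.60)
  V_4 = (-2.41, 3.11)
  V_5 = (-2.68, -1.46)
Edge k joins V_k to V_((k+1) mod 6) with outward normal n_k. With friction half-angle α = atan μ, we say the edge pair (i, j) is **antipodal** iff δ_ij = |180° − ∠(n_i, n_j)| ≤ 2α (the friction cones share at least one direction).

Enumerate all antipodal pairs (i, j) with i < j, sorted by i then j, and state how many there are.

α = atan 0.75 = 36.87°;  2α = 73.74°
n_0 = (+0.4662, -0.8847)
n_1 = (+0.9246, +0.3810)
n_2 = (+0.2775, +0.9607)
n_3 = (-0.2962, +0.9551)
n_4 = (-0.9983, +0.0590)
n_5 = (-0.5487, -0.8360)
  (0,1): δ = 95.39°  ·
  (0,2): δ = 43.90°  ✓
  (0,3): δ = 10.56°  ✓
  (0,4): δ = 58.83°  ✓
  (0,5): δ = 118.94°  ·
  (1,2): δ = 128.51°  ·
  (1,3): δ = 95.17°  ·
  (1,4): δ = 25.78°  ✓
  (1,5): δ = 34.32°  ✓
  (2,3): δ = 146.66°  ·
  (2,4): δ = 77.27°  ·
  (2,5): δ = 17.17°  ✓
  (3,4): δ = 110.61°  ·
  (3,5): δ = 50.51°  ✓
  (4,5): δ = 119.90°  ·
antipodal pairs: 7

count = 7; pairs: (0,2), (0,3), (0,4), (1,4), (1,5), (2,5), (3,5)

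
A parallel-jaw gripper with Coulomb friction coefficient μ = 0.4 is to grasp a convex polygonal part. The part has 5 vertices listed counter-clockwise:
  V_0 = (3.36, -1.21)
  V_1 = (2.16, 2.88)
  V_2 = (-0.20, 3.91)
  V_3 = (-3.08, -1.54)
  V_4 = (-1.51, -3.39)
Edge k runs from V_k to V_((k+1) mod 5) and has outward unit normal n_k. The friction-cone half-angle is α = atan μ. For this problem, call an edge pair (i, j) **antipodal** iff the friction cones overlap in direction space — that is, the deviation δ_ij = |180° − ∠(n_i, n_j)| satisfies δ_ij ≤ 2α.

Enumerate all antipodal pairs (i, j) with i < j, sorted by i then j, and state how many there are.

α = atan 0.4 = 21.80°;  2α = 43.60°
n_0 = (+0.9596, +0.2815)
n_1 = (+0.4000, +0.9165)
n_2 = (-0.8841, +0.4672)
n_3 = (-0.7624, -0.6471)
n_4 = (+0.4086, -0.9127)
  (0,1): δ = 129.93°  ·
  (0,2): δ = 44.21°  ·
  (0,3): δ = 23.97°  ✓
  (0,4): δ = 97.76°  ·
  (1,2): δ = 94.28°  ·
  (1,3): δ = 26.10°  ✓
  (1,4): δ = 47.69°  ·
  (2,3): δ = 111.83°  ·
  (2,4): δ = 38.03°  ✓
  (3,4): δ = 106.20°  ·
antipodal pairs: 3

count = 3; pairs: (0,3), (1,3), (2,4)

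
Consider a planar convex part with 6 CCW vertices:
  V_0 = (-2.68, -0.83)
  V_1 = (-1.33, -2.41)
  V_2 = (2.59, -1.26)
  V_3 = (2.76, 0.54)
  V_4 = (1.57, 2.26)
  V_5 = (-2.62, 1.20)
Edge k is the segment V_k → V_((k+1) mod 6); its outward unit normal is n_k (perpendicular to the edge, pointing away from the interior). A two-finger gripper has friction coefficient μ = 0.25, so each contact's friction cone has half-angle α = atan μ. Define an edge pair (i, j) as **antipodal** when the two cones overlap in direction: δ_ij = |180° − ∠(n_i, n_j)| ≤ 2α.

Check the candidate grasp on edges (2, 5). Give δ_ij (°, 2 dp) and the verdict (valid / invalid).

δ = 3.70°, valid

α = atan 0.25 = 14.04°;  2α = 28.07°
edge 2: e_2 = (+0.17, +1.80);  n_2 = (+0.9956, -0.0940)
edge 5: e_5 = (-0.06, -2.03);  n_5 = (-0.9996, +0.0295)
∠(n_2, n_5) = 176.30°
δ = |180° − 176.30°| = 3.70°
3.70° ≤ 2α = 28.07°  →  valid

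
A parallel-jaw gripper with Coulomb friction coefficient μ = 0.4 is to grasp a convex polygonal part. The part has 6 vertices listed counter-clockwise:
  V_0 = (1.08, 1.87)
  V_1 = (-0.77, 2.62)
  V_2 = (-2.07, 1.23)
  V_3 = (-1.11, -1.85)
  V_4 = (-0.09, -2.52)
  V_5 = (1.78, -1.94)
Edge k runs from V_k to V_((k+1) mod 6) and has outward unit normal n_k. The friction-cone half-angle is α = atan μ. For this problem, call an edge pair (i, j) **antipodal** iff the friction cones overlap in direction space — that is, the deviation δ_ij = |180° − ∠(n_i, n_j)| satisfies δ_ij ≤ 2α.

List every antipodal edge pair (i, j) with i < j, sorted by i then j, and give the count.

count = 4; pairs: (0,3), (0,4), (1,4), (2,5)

α = atan 0.4 = 21.80°;  2α = 43.60°
n_0 = (+0.3757, +0.9267)
n_1 = (-0.7304, +0.6831)
n_2 = (-0.9547, -0.2976)
n_3 = (-0.5490, -0.8358)
n_4 = (+0.2962, -0.9551)
n_5 = (+0.9835, +0.1807)
  (0,1): δ = 111.02°  ·
  (0,2): δ = 50.62°  ·
  (0,3): δ = 11.23°  ✓
  (0,4): δ = 39.30°  ✓
  (0,5): δ = 122.48°  ·
  (1,2): δ = 119.60°  ·
  (1,3): δ = 80.22°  ·
  (1,4): δ = 29.68°  ✓
  (1,5): δ = 53.49°  ·
  (2,3): δ = 140.61°  ·
  (2,4): δ = 90.08°  ·
  (2,5): δ = 6.90°  ✓
  (3,4): δ = 129.47°  ·
  (3,5): δ = 46.29°  ·
  (4,5): δ = 96.82°  ·
antipodal pairs: 4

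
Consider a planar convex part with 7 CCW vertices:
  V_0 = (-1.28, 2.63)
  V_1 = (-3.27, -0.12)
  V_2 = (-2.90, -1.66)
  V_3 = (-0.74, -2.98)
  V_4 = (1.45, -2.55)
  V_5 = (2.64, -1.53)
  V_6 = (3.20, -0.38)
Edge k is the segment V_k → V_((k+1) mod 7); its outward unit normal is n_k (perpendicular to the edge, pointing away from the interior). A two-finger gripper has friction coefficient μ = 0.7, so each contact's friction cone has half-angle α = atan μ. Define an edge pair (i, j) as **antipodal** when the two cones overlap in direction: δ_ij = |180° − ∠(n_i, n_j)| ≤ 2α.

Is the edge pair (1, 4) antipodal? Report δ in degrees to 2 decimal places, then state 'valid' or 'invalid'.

δ = 62.91°, valid

α = atan 0.7 = 34.99°;  2α = 69.98°
edge 1: e_1 = (+0.37, -1.54);  n_1 = (-0.9723, -0.2336)
edge 4: e_4 = (+1.19, +1.02);  n_4 = (+0.6508, -0.7593)
∠(n_1, n_4) = 117.09°
δ = |180° − 117.09°| = 62.91°
62.91° ≤ 2α = 69.98°  →  valid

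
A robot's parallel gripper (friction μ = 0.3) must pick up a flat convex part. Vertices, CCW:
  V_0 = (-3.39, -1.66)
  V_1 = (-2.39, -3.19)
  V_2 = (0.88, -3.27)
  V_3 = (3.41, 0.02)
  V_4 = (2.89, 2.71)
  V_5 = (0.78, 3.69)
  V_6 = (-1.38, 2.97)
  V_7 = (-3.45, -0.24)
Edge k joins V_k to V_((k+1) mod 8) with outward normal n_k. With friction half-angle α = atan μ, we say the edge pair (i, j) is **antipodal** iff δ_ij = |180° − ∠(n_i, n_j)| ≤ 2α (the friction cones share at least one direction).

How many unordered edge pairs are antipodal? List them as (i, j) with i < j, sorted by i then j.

count = 6; pairs: (0,3), (0,4), (1,4), (1,5), (2,6), (3,7)

α = atan 0.3 = 16.70°;  2α = 33.40°
n_0 = (-0.8371, -0.5471)
n_1 = (-0.0245, -0.9997)
n_2 = (+0.7927, -0.6096)
n_3 = (+0.9818, +0.1898)
n_4 = (+0.4212, +0.9070)
n_5 = (-0.3162, +0.9487)
n_6 = (-0.8404, +0.5419)
n_7 = (-0.9991, -0.0422)
  (0,1): δ = 124.57°  ·
  (0,2): δ = 70.73°  ·
  (0,3): δ = 22.23°  ✓
  (0,4): δ = 31.92°  ✓
  (0,5): δ = 75.27°  ·
  (0,6): δ = 114.02°  ·
  (0,7): δ = 149.25°  ·
  (1,2): δ = 126.16°  ·
  (1,3): δ = 77.66°  ·
  (1,4): δ = 23.51°  ✓
  (1,5): δ = 19.84°  ✓
  (1,6): δ = 58.59°  ·
  (1,7): δ = 93.82°  ·
  (2,3): δ = 131.50°  ·
  (2,4): δ = 77.35°  ·
  (2,5): δ = 34.00°  ·
  (2,6): δ = 4.74°  ✓
  (2,7): δ = 39.98°  ·
  (3,4): δ = 125.85°  ·
  (3,5): δ = 82.51°  ·
  (3,6): δ = 43.76°  ·
  (3,7): δ = 8.52°  ✓
  (4,5): δ = 136.65°  ·
  (4,6): δ = 97.90°  ·
  (4,7): δ = 62.67°  ·
  (5,6): δ = 141.25°  ·
  (5,7): δ = 106.02°  ·
  (6,7): δ = 144.76°  ·
antipodal pairs: 6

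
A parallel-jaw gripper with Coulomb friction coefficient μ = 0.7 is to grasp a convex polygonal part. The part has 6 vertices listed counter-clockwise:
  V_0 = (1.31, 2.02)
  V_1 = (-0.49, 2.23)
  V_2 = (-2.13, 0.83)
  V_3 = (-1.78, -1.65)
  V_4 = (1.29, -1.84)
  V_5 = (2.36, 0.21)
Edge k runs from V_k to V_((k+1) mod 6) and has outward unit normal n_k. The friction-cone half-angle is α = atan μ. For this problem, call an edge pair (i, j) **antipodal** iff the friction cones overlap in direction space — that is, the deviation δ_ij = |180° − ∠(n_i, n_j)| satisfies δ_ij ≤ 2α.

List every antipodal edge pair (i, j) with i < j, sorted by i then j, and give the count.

α = atan 0.7 = 34.99°;  2α = 69.98°
n_0 = (+0.1159, +0.9933)
n_1 = (-0.6493, +0.7606)
n_2 = (-0.9902, -0.1397)
n_3 = (-0.0618, -0.9981)
n_4 = (+0.8865, -0.4627)
n_5 = (+0.8650, +0.5018)
  (0,1): δ = 132.86°  ·
  (0,2): δ = 75.31°  ·
  (0,3): δ = 3.11°  ✓
  (0,4): δ = 69.09°  ✓
  (0,5): δ = 126.77°  ·
  (1,2): δ = 122.45°  ·
  (1,3): δ = 44.03°  ✓
  (1,4): δ = 21.95°  ✓
  (1,5): δ = 79.63°  ·
  (2,3): δ = 101.57°  ·
  (2,4): δ = 35.60°  ✓
  (2,5): δ = 22.09°  ✓
  (3,4): δ = 114.02°  ·
  (3,5): δ = 56.34°  ✓
  (4,5): δ = 122.32°  ·
antipodal pairs: 7

count = 7; pairs: (0,3), (0,4), (1,3), (1,4), (2,4), (2,5), (3,5)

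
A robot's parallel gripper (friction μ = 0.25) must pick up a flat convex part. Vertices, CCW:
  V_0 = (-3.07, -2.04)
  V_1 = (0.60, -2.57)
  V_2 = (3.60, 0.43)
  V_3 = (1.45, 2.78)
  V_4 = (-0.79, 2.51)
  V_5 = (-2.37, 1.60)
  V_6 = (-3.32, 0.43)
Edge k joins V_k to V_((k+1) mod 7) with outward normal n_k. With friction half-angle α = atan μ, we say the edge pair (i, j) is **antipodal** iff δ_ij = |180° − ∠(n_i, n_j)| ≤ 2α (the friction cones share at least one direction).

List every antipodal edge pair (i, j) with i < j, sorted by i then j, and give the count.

count = 3; pairs: (0,3), (1,4), (1,5)

α = atan 0.25 = 14.04°;  2α = 28.07°
n_0 = (-0.1429, -0.9897)
n_1 = (+0.7071, -0.7071)
n_2 = (+0.7378, +0.6750)
n_3 = (-0.1197, +0.9928)
n_4 = (-0.4991, +0.8666)
n_5 = (-0.7763, +0.6303)
n_6 = (-0.9949, -0.1007)
  (0,1): δ = 126.78°  ·
  (0,2): δ = 39.33°  ·
  (0,3): δ = 15.09°  ✓
  (0,4): δ = 38.16°  ·
  (0,5): δ = 59.14°  ·
  (0,6): δ = 104.00°  ·
  (1,2): δ = 92.54°  ·
  (1,3): δ = 38.13°  ·
  (1,4): δ = 15.06°  ✓
  (1,5): δ = 5.92°  ✓
  (1,6): δ = 50.78°  ·
  (2,3): δ = 125.58°  ·
  (2,4): δ = 102.52°  ·
  (2,5): δ = 81.53°  ·
  (2,6): δ = 36.68°  ·
  (3,4): δ = 156.93°  ·
  (3,5): δ = 135.95°  ·
  (3,6): δ = 91.09°  ·
  (4,5): δ = 159.02°  ·
  (4,6): δ = 114.16°  ·
  (5,6): δ = 135.15°  ·
antipodal pairs: 3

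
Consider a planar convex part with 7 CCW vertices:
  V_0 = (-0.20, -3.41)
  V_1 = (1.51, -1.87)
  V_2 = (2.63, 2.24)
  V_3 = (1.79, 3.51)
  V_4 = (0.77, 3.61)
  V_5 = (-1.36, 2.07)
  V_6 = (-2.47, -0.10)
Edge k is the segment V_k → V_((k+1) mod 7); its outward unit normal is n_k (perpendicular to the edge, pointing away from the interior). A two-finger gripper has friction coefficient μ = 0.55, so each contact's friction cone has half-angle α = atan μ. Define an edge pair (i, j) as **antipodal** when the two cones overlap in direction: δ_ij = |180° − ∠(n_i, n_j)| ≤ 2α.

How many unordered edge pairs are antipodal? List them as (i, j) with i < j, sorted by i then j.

α = atan 0.55 = 28.81°;  2α = 57.62°
n_0 = (+0.6692, -0.7431)
n_1 = (+0.9648, -0.2629)
n_2 = (+0.8341, +0.5517)
n_3 = (+0.0976, +0.9952)
n_4 = (-0.5859, +0.8104)
n_5 = (-0.8903, +0.4554)
n_6 = (-0.8247, -0.5656)
  (0,1): δ = 147.25°  ·
  (0,2): δ = 98.52°  ·
  (0,3): δ = 47.61°  ✓
  (0,4): δ = 6.14°  ✓
  (0,5): δ = 20.90°  ✓
  (0,6): δ = 82.44°  ·
  (1,2): δ = 131.28°  ·
  (1,3): δ = 80.36°  ·
  (1,4): δ = 38.89°  ✓
  (1,5): δ = 11.85°  ✓
  (1,6): δ = 49.69°  ✓
  (2,3): δ = 129.08°  ·
  (2,4): δ = 87.61°  ·
  (2,5): δ = 60.57°  ·
  (2,6): δ = 0.96°  ✓
  (3,4): δ = 138.53°  ·
  (3,5): δ = 111.49°  ·
  (3,6): δ = 49.96°  ✓
  (4,5): δ = 152.96°  ·
  (4,6): δ = 91.42°  ·
  (5,6): δ = 118.47°  ·
antipodal pairs: 8

count = 8; pairs: (0,3), (0,4), (0,5), (1,4), (1,5), (1,6), (2,6), (3,6)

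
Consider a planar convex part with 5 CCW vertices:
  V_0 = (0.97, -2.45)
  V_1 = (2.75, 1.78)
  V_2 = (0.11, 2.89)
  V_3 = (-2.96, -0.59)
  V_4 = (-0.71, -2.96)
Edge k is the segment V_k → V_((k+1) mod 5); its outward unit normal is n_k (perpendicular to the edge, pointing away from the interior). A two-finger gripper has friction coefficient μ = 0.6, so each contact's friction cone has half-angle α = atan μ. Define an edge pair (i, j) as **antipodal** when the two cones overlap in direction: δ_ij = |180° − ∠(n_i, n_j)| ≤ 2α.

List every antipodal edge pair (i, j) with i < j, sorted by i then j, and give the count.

count = 4; pairs: (0,2), (1,3), (1,4), (2,4)

α = atan 0.6 = 30.96°;  2α = 61.93°
n_0 = (+0.9217, -0.3879)
n_1 = (+0.3876, +0.9218)
n_2 = (-0.7499, +0.6616)
n_3 = (-0.7252, -0.6885)
n_4 = (+0.2905, -0.9569)
  (0,1): δ = 89.98°  ·
  (0,2): δ = 18.60°  ✓
  (0,3): δ = 66.33°  ·
  (0,4): δ = 129.71°  ·
  (1,2): δ = 108.61°  ·
  (1,3): δ = 23.68°  ✓
  (1,4): δ = 39.69°  ✓
  (2,3): δ = 95.07°  ·
  (2,4): δ = 31.69°  ✓
  (3,4): δ = 116.63°  ·
antipodal pairs: 4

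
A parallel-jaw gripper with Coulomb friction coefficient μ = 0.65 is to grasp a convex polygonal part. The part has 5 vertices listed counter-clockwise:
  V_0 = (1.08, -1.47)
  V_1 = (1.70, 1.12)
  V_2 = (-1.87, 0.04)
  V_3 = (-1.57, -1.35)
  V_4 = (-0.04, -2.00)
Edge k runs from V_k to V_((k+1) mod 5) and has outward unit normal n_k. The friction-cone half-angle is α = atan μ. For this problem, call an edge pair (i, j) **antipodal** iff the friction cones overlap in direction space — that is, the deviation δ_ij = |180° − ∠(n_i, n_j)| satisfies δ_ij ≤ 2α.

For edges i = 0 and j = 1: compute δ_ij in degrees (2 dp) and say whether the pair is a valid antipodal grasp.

δ = 59.71°, valid

α = atan 0.65 = 33.02°;  2α = 66.05°
edge 0: e_0 = (+0.62, +2.59);  n_0 = (+0.9725, -0.2328)
edge 1: e_1 = (-3.57, -1.08);  n_1 = (-0.2896, +0.9572)
∠(n_0, n_1) = 120.29°
δ = |180° − 120.29°| = 59.71°
59.71° ≤ 2α = 66.05°  →  valid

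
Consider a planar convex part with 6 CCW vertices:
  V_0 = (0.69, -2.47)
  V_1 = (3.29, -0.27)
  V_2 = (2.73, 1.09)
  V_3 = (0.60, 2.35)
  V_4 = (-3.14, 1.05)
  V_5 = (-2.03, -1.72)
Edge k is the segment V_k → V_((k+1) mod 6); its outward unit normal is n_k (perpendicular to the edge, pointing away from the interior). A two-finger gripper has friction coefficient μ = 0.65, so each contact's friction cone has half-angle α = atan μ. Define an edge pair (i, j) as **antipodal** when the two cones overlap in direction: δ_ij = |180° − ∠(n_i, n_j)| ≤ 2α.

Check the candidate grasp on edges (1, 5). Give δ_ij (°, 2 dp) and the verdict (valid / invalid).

α = atan 0.65 = 33.02°;  2α = 66.05°
edge 1: e_1 = (-0.56, +1.36);  n_1 = (+0.9247, +0.3807)
edge 5: e_5 = (+2.72, -0.75);  n_5 = (-0.2658, -0.9640)
∠(n_1, n_5) = 127.80°
δ = |180° − 127.80°| = 52.20°
52.20° ≤ 2α = 66.05°  →  valid

δ = 52.20°, valid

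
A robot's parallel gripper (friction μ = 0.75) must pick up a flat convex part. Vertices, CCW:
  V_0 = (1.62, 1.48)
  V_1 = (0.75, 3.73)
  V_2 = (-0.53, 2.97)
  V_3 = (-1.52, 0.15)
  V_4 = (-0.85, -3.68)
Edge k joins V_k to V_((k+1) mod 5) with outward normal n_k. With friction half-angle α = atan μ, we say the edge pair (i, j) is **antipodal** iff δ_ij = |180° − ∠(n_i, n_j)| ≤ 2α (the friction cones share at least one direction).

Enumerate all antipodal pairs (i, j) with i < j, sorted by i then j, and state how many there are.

count = 5; pairs: (0,2), (0,3), (1,4), (2,4), (3,4)

α = atan 0.75 = 36.87°;  2α = 73.74°
n_0 = (+0.9327, +0.3606)
n_1 = (-0.5105, +0.8599)
n_2 = (-0.9435, +0.3312)
n_3 = (-0.9850, -0.1723)
n_4 = (+0.9020, -0.4318)
  (0,1): δ = 80.44°  ·
  (0,2): δ = 40.48°  ✓
  (0,3): δ = 11.22°  ✓
  (0,4): δ = 133.28°  ·
  (1,2): δ = 140.04°  ·
  (1,3): δ = 110.78°  ·
  (1,4): δ = 33.72°  ✓
  (2,3): δ = 150.73°  ·
  (2,4): δ = 6.24°  ✓
  (3,4): δ = 35.50°  ✓
antipodal pairs: 5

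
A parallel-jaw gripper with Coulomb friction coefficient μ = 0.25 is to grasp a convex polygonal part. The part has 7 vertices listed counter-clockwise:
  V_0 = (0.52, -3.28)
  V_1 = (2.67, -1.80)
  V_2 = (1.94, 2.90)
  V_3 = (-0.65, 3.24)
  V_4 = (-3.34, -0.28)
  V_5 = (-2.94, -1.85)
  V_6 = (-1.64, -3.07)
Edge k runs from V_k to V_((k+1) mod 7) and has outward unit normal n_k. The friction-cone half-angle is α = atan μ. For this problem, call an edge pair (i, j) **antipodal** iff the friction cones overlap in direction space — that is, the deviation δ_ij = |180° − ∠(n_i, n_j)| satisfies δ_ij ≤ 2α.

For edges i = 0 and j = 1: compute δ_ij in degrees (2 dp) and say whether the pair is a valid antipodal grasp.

δ = 115.71°, invalid

α = atan 0.25 = 14.04°;  2α = 28.07°
edge 0: e_0 = (+2.15, +1.48);  n_0 = (+0.5670, -0.8237)
edge 1: e_1 = (-0.73, +4.70);  n_1 = (+0.9882, +0.1535)
∠(n_0, n_1) = 64.29°
δ = |180° − 64.29°| = 115.71°
115.71° > 2α = 28.07°  →  invalid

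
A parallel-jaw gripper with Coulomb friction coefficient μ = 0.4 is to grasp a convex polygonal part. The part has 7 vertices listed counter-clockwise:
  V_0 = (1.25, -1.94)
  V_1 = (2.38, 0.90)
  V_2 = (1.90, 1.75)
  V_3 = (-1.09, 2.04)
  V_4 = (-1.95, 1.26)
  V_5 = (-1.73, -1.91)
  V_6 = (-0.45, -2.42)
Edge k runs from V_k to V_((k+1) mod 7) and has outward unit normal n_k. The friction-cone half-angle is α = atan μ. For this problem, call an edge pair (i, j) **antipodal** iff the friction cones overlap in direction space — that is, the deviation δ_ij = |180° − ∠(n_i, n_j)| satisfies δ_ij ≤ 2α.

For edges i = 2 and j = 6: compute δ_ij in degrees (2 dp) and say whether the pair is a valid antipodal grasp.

δ = 21.31°, valid

α = atan 0.4 = 21.80°;  2α = 43.60°
edge 2: e_2 = (-2.99, +0.29);  n_2 = (+0.0965, +0.9953)
edge 6: e_6 = (+1.70, +0.48);  n_6 = (+0.2717, -0.9624)
∠(n_2, n_6) = 158.69°
δ = |180° − 158.69°| = 21.31°
21.31° ≤ 2α = 43.60°  →  valid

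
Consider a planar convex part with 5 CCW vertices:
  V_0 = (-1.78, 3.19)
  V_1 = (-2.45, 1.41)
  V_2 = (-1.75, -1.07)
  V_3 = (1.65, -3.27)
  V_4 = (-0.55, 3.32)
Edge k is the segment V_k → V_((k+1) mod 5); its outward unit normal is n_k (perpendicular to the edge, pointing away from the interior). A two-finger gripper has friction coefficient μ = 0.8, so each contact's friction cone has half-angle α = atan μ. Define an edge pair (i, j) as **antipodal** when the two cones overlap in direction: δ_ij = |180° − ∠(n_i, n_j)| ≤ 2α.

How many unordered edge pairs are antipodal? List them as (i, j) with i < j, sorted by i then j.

count = 4; pairs: (0,3), (1,3), (2,3), (2,4)

α = atan 0.8 = 38.66°;  2α = 77.32°
n_0 = (-0.9359, +0.3523)
n_1 = (-0.9624, -0.2716)
n_2 = (-0.5433, -0.8396)
n_3 = (+0.9485, +0.3167)
n_4 = (-0.1051, +0.9945)
  (0,1): δ = 143.61°  ·
  (0,2): δ = 102.28°  ·
  (0,3): δ = 39.09°  ✓
  (0,4): δ = 116.66°  ·
  (1,2): δ = 138.67°  ·
  (1,3): δ = 2.70°  ✓
  (1,4): δ = 80.27°  ·
  (2,3): δ = 38.63°  ✓
  (2,4): δ = 38.94°  ✓
  (3,4): δ = 102.43°  ·
antipodal pairs: 4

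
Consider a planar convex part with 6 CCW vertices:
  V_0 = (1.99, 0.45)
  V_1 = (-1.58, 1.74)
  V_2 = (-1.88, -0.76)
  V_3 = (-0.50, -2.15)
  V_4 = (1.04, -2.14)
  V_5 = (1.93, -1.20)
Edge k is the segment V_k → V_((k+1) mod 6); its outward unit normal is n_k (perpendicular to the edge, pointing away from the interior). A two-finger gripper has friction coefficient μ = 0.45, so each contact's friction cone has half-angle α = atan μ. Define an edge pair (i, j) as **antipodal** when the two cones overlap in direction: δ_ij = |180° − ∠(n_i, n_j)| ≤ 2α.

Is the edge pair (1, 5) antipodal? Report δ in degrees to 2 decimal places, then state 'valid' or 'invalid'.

δ = 4.76°, valid

α = atan 0.45 = 24.23°;  2α = 48.46°
edge 1: e_1 = (-0.30, -2.50);  n_1 = (-0.9929, +0.1191)
edge 5: e_5 = (+0.06, +1.65);  n_5 = (+0.9993, -0.0363)
∠(n_1, n_5) = 175.24°
δ = |180° − 175.24°| = 4.76°
4.76° ≤ 2α = 48.46°  →  valid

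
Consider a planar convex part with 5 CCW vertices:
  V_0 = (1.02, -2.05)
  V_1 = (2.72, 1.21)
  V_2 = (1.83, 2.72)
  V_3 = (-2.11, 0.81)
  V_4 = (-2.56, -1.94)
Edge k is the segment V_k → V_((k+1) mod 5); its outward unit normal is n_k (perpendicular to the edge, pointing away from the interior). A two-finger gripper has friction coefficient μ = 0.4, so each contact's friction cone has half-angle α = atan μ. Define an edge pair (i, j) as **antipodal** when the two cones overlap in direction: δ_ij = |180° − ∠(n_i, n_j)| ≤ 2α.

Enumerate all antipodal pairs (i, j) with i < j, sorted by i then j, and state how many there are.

α = atan 0.4 = 21.80°;  2α = 43.60°
n_0 = (+0.8867, -0.4624)
n_1 = (+0.8615, +0.5078)
n_2 = (-0.4362, +0.8998)
n_3 = (-0.9869, +0.1615)
n_4 = (-0.0307, -0.9995)
  (0,1): δ = 121.94°  ·
  (0,2): δ = 36.60°  ✓
  (0,3): δ = 18.25°  ✓
  (0,4): δ = 115.78°  ·
  (1,2): δ = 94.65°  ·
  (1,3): δ = 39.81°  ✓
  (1,4): δ = 57.72°  ·
  (2,3): δ = 125.16°  ·
  (2,4): δ = 27.62°  ✓
  (3,4): δ = 82.47°  ·
antipodal pairs: 4

count = 4; pairs: (0,2), (0,3), (1,3), (2,4)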